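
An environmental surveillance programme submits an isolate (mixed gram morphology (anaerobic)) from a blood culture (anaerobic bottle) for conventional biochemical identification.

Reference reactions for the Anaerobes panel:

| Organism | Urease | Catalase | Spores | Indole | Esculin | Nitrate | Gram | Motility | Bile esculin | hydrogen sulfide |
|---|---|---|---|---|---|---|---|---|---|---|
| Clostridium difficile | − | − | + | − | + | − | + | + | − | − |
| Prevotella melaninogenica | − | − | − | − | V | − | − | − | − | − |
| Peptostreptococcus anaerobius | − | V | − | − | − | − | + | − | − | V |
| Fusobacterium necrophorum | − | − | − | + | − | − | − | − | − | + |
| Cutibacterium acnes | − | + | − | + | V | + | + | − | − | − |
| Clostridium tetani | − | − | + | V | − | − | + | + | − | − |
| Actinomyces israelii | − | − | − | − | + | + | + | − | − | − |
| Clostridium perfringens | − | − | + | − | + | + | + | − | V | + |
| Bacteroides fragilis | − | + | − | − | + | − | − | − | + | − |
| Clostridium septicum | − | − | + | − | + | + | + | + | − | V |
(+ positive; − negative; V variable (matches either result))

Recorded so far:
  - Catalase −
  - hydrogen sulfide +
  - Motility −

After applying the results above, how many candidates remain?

hydrogen sulfide +: excludes 6 organisms — 4 left.
Motility −: excludes Clostridium septicum — 3 left.
Catalase −: all 3 remaining candidates are consistent.
Still consistent: Clostridium perfringens, Fusobacterium necrophorum, Peptostreptococcus anaerobius.

3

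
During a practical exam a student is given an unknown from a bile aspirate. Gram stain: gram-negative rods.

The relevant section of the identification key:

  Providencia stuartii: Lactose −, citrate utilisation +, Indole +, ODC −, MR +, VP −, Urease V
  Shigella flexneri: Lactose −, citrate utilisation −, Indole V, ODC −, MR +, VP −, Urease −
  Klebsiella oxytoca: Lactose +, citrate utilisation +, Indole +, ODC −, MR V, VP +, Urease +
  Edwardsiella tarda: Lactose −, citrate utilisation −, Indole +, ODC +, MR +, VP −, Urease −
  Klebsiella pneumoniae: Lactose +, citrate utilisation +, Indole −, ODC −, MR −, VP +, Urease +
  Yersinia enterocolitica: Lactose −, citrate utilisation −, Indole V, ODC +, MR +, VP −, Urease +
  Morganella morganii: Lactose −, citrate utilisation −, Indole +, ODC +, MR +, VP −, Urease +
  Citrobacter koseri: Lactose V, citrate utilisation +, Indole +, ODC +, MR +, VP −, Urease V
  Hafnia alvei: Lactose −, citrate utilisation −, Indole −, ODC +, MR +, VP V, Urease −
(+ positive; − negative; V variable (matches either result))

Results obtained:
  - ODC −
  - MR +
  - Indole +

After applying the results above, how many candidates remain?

MR +: excludes Klebsiella pneumoniae — 8 left.
ODC −: excludes 5 organisms — 3 left.
Indole +: all 3 remaining candidates are consistent.
Still consistent: Klebsiella oxytoca, Providencia stuartii, Shigella flexneri.

3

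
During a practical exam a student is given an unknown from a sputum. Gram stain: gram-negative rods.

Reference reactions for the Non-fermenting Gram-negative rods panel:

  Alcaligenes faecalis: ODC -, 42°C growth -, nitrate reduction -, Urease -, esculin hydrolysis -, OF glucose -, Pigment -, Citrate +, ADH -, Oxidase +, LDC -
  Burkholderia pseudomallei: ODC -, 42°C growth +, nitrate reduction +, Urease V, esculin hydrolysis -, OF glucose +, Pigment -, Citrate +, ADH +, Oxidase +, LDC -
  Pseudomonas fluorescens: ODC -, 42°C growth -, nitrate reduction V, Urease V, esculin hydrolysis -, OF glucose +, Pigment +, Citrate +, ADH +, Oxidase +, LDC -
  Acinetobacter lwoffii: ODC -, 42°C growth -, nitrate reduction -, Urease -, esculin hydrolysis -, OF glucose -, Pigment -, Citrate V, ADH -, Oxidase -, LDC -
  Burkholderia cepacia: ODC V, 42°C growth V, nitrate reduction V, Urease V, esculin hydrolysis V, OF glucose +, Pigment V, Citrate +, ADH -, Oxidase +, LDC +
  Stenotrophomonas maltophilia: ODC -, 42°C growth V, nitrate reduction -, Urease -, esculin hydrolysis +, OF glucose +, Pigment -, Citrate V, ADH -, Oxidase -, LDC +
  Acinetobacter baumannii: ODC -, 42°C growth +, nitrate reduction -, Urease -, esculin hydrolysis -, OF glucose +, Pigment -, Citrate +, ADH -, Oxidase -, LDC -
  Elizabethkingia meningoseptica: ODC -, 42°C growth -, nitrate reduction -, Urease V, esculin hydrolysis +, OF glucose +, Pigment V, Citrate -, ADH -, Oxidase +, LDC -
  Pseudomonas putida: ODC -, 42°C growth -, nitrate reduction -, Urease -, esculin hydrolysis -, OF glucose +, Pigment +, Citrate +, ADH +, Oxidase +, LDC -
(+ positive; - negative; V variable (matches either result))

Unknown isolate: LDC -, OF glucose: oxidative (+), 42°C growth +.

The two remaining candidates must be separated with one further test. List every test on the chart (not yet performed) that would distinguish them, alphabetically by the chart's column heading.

42°C growth +: excludes 5 organisms — 4 left.
OF glucose +: all 4 remaining candidates are consistent.
LDC -: excludes Burkholderia cepacia, Stenotrophomonas maltophilia — 2 left.
Two candidates remain: Acinetobacter baumannii and Burkholderia pseudomallei.
  ODC: - vs - — same for both, does not separate.
  nitrate reduction: Acinetobacter baumannii -, Burkholderia pseudomallei + — discriminates.
  Urease: - vs V — variable for at least one, does not separate.
  esculin hydrolysis: - vs - — same for both, does not separate.
  Pigment: - vs - — same for both, does not separate.
  Citrate: + vs + — same for both, does not separate.
  ADH: Acinetobacter baumannii -, Burkholderia pseudomallei + — discriminates.
  Oxidase: Acinetobacter baumannii -, Burkholderia pseudomallei + — discriminates.

ADH, nitrate reduction, Oxidase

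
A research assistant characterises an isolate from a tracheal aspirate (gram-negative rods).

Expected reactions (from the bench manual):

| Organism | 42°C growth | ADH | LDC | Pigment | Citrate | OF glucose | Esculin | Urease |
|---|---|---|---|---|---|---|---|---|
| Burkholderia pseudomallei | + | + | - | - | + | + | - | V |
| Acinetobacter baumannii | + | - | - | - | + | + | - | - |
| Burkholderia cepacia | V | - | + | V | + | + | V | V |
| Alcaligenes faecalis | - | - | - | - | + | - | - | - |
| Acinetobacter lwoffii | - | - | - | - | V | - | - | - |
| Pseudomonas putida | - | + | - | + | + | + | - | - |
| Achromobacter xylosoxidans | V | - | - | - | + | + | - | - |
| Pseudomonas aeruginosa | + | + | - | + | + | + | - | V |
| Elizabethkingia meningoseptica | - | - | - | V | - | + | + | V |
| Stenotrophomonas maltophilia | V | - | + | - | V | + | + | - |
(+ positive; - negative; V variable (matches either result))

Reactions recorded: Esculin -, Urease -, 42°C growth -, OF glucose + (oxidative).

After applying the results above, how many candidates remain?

Urease -: all 10 remaining candidates are consistent.
OF glucose +: excludes Alcaligenes faecalis, Acinetobacter lwoffii — 8 left.
42°C growth -: excludes Burkholderia pseudomallei, Acinetobacter baumannii, Pseudomonas aeruginosa — 5 left.
Esculin -: excludes Elizabethkingia meningoseptica, Stenotrophomonas maltophilia — 3 left.
Still consistent: Achromobacter xylosoxidans, Burkholderia cepacia, Pseudomonas putida.

3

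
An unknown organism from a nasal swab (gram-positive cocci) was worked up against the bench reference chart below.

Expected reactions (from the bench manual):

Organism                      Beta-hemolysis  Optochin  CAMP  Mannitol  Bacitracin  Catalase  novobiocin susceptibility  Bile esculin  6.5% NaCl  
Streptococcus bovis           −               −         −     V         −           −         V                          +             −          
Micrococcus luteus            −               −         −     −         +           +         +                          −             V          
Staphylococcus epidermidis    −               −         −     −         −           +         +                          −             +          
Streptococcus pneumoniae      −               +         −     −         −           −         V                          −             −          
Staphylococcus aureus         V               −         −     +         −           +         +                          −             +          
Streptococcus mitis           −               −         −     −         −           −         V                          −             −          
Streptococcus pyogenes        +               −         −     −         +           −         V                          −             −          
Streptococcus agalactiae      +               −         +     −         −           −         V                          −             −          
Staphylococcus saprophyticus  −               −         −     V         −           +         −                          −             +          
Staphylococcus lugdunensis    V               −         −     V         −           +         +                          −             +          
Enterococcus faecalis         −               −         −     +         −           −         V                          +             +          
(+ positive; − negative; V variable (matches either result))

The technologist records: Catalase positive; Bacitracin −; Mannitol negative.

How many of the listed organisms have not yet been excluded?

3

Bacitracin −: excludes Micrococcus luteus, Streptococcus pyogenes — 9 left.
Mannitol −: excludes Staphylococcus aureus, Enterococcus faecalis — 7 left.
Catalase +: excludes Streptococcus bovis, Streptococcus pneumoniae, Streptococcus mitis, Streptococcus agalactiae — 3 left.
Still consistent: Staphylococcus epidermidis, Staphylococcus lugdunensis, Staphylococcus saprophyticus.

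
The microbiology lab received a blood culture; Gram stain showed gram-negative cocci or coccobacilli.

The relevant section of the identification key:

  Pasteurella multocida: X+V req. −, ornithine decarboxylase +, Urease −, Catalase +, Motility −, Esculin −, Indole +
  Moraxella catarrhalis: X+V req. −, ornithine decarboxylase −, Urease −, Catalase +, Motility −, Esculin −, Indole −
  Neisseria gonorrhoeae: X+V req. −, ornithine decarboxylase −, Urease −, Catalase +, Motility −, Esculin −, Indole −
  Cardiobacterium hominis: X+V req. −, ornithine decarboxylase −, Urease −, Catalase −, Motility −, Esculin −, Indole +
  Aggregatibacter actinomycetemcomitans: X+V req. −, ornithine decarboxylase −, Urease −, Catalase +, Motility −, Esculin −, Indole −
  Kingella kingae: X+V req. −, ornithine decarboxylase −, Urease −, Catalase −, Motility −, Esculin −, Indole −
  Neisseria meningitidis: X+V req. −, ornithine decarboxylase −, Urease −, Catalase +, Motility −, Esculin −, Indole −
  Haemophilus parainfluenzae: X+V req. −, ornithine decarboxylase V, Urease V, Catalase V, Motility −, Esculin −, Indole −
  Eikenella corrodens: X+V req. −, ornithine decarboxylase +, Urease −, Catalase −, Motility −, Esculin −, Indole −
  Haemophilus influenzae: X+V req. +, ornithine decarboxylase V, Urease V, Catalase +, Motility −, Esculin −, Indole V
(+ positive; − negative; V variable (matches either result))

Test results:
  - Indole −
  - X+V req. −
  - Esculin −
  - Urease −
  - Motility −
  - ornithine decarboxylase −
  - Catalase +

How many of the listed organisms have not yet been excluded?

ornithine decarboxylase −: excludes Pasteurella multocida, Eikenella corrodens — 8 left.
Motility −: all 8 remaining candidates are consistent.
Esculin −: all 8 remaining candidates are consistent.
Indole −: excludes Cardiobacterium hominis — 7 left.
Catalase +: excludes Kingella kingae — 6 left.
Urease −: all 6 remaining candidates are consistent.
X+V req. −: excludes Haemophilus influenzae — 5 left.
Still consistent: Aggregatibacter actinomycetemcomitans, Haemophilus parainfluenzae, Moraxella catarrhalis, Neisseria gonorrhoeae, Neisseria meningitidis.

5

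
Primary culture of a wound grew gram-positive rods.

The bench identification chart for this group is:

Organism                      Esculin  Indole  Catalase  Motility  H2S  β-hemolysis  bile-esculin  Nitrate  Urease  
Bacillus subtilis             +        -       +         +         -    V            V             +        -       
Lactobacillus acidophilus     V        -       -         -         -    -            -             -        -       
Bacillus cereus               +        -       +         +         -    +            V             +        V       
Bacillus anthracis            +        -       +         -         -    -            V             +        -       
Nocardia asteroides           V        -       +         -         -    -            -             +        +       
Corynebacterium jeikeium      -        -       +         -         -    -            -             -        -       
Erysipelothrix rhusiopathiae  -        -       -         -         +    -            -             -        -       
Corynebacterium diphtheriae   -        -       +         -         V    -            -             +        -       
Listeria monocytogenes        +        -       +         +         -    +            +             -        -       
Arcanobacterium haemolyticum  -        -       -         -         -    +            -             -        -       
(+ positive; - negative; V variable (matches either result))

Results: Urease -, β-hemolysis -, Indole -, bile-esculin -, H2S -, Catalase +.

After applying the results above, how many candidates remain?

Urease -: excludes Nocardia asteroides — 9 left.
H2S -: excludes Erysipelothrix rhusiopathiae — 8 left.
bile-esculin -: excludes Listeria monocytogenes — 7 left.
β-hemolysis -: excludes Bacillus cereus, Arcanobacterium haemolyticum — 5 left.
Indole -: all 5 remaining candidates are consistent.
Catalase +: excludes Lactobacillus acidophilus — 4 left.
Still consistent: Bacillus anthracis, Bacillus subtilis, Corynebacterium diphtheriae, Corynebacterium jeikeium.

4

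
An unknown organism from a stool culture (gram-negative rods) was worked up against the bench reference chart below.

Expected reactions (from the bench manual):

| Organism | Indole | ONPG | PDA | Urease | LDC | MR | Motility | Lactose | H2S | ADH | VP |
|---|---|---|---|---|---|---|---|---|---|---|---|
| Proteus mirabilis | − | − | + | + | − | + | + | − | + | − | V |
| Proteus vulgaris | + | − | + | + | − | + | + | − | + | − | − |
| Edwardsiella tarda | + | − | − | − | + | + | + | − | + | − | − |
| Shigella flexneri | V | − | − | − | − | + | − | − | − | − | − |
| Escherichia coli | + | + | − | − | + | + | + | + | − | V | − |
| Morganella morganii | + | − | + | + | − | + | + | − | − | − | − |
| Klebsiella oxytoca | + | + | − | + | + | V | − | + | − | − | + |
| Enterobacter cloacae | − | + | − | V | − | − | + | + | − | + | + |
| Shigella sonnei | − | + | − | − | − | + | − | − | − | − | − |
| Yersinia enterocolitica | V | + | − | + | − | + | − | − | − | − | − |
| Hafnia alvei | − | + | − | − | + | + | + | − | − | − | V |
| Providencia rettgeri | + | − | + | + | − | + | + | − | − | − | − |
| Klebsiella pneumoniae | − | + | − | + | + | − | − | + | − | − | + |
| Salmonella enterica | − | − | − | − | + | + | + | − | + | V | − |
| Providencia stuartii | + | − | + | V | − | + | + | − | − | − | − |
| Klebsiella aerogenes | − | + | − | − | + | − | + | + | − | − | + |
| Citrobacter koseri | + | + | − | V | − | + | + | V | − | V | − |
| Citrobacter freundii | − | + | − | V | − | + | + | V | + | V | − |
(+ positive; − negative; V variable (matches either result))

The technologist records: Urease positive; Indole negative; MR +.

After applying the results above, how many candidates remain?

3

MR +: excludes Enterobacter cloacae, Klebsiella pneumoniae, Klebsiella aerogenes — 15 left.
Urease +: excludes 6 organisms — 9 left.
Indole −: excludes 6 organisms — 3 left.
Still consistent: Citrobacter freundii, Proteus mirabilis, Yersinia enterocolitica.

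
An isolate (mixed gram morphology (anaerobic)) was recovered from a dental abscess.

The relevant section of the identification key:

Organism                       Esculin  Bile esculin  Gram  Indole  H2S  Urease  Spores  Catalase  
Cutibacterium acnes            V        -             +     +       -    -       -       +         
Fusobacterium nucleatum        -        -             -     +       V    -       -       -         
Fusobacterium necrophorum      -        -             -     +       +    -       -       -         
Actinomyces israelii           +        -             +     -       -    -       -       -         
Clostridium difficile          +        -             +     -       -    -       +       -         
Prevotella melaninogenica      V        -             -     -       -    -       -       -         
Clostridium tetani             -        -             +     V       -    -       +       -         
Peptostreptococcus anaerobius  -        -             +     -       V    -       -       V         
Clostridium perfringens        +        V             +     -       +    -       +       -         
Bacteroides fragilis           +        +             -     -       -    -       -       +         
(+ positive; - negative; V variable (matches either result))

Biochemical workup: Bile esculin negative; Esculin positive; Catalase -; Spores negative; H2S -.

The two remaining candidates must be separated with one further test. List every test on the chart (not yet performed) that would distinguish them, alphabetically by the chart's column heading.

H2S -: excludes Fusobacterium necrophorum, Clostridium perfringens — 8 left.
Spores -: excludes Clostridium difficile, Clostridium tetani — 6 left.
Bile esculin -: excludes Bacteroides fragilis — 5 left.
Esculin +: excludes Fusobacterium nucleatum, Peptostreptococcus anaerobius — 3 left.
Catalase -: excludes Cutibacterium acnes — 2 left.
Two candidates remain: Actinomyces israelii and Prevotella melaninogenica.
  Gram: Actinomyces israelii +, Prevotella melaninogenica - — discriminates.
  Indole: - vs - — same for both, does not separate.
  Urease: - vs - — same for both, does not separate.

Gram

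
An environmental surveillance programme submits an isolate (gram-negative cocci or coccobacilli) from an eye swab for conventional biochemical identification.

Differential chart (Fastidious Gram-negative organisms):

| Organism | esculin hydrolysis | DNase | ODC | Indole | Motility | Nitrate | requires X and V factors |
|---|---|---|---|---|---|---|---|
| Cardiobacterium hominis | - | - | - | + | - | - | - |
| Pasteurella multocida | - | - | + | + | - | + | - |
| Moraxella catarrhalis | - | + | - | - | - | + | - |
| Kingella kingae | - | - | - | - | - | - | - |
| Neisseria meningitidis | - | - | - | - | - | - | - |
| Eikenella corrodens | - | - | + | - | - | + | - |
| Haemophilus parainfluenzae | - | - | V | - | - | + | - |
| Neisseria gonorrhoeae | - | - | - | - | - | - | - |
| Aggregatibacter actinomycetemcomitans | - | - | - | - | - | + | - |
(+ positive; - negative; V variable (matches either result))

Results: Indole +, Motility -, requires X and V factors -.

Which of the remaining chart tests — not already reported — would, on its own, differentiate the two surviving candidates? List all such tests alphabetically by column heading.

Nitrate, ODC

Motility -: all 9 remaining candidates are consistent.
Indole +: excludes 7 organisms — 2 left.
requires X and V factors -: all 2 remaining candidates are consistent.
Two candidates remain: Cardiobacterium hominis and Pasteurella multocida.
  esculin hydrolysis: - vs - — same for both, does not separate.
  DNase: - vs - — same for both, does not separate.
  ODC: Cardiobacterium hominis -, Pasteurella multocida + — discriminates.
  Nitrate: Cardiobacterium hominis -, Pasteurella multocida + — discriminates.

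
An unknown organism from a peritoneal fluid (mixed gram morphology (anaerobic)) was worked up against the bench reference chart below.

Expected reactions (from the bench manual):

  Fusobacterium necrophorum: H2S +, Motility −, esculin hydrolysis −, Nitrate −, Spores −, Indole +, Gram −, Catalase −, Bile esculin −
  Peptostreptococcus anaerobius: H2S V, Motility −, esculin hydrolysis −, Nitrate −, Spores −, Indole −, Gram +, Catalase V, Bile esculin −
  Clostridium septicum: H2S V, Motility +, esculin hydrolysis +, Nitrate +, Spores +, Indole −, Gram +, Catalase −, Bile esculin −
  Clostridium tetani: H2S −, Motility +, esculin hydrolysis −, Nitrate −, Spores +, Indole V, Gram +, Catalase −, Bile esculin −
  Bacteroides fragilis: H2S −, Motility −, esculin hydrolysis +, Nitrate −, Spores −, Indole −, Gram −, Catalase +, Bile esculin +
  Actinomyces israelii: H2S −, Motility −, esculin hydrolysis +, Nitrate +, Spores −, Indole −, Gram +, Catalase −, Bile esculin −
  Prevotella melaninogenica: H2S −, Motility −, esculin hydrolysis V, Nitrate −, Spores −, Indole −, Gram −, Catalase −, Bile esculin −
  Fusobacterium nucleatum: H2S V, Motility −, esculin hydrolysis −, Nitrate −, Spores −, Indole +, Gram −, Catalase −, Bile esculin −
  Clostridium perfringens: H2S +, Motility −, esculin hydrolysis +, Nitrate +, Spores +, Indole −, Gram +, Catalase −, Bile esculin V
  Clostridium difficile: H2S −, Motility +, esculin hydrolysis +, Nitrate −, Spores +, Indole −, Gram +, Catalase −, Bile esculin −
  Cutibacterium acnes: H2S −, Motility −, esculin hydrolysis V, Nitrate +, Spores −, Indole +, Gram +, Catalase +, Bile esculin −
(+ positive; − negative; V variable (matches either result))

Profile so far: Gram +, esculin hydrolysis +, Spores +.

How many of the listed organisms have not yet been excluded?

Gram +: excludes Fusobacterium necrophorum, Bacteroides fragilis, Prevotella melaninogenica, Fusobacterium nucleatum — 7 left.
Spores +: excludes Peptostreptococcus anaerobius, Actinomyces israelii, Cutibacterium acnes — 4 left.
esculin hydrolysis +: excludes Clostridium tetani — 3 left.
Still consistent: Clostridium difficile, Clostridium perfringens, Clostridium septicum.

3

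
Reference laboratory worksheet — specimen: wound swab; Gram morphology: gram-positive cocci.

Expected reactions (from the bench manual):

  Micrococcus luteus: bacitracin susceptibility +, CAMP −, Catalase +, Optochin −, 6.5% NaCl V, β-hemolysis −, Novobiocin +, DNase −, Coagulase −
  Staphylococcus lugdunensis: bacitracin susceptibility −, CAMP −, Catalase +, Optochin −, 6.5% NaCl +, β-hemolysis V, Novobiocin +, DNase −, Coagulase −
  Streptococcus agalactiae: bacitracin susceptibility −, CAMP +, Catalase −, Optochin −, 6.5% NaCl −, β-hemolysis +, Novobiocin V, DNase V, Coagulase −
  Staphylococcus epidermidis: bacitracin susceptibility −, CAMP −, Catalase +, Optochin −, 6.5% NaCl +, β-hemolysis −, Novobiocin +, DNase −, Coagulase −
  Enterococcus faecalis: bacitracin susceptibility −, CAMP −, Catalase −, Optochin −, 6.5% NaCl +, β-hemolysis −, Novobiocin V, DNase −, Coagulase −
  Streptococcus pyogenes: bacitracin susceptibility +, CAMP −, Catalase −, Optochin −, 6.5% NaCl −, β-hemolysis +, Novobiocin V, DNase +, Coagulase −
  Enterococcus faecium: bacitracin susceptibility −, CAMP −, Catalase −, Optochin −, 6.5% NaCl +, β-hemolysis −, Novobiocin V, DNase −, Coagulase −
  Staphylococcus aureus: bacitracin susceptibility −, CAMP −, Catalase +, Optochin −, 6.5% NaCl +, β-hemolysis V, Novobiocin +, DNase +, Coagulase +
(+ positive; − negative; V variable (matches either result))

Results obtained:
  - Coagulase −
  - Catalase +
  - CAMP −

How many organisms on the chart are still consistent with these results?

3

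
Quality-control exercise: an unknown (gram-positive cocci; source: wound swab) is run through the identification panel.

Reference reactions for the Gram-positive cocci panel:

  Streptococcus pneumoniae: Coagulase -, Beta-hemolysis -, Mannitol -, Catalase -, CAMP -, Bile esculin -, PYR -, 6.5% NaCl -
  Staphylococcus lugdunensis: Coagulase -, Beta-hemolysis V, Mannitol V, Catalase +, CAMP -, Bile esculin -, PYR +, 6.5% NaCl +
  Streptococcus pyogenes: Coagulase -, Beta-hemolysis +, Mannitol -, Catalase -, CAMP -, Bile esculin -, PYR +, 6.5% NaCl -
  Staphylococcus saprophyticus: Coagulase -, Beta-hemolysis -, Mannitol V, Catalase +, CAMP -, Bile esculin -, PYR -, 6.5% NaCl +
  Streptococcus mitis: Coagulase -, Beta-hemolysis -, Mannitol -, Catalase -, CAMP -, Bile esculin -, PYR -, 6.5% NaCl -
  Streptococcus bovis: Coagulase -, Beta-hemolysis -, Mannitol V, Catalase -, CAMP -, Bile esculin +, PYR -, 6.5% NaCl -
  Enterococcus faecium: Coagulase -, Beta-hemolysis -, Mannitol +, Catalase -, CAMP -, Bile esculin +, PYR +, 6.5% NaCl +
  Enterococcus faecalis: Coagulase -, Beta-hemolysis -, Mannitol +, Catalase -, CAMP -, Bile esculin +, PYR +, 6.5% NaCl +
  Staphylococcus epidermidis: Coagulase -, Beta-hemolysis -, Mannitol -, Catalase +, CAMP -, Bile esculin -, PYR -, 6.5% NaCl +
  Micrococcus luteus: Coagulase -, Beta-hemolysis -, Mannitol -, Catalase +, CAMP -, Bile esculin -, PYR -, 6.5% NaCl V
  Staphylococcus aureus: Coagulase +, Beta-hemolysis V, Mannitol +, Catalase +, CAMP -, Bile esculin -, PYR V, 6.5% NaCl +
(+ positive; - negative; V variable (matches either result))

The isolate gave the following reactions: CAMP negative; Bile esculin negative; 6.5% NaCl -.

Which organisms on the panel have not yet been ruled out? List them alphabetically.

6.5% NaCl -: excludes 6 organisms — 5 left.
Bile esculin -: excludes Streptococcus bovis — 4 left.
CAMP -: all 4 remaining candidates are consistent.

Micrococcus luteus, Streptococcus mitis, Streptococcus pneumoniae, Streptococcus pyogenes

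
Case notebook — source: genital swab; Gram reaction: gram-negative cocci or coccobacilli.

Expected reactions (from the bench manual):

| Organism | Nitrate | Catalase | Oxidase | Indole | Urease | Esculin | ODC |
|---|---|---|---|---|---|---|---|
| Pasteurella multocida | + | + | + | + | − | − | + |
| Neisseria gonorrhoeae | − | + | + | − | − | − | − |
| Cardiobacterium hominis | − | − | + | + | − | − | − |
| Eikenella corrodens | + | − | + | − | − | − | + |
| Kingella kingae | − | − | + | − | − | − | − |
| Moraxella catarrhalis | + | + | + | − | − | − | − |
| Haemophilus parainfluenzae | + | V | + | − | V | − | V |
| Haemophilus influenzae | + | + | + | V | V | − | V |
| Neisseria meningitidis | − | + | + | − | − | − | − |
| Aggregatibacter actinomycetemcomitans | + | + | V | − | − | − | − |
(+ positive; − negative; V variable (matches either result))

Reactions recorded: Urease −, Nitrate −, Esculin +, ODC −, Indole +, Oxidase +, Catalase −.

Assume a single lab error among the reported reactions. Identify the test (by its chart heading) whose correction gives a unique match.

As reported, no row in the chart matches all 7 reactions.
Reversing Oxidase → still no organism matches.
Reversing Urease → still no organism matches.
Reversing Catalase → still no organism matches.
Reversing ODC → still no organism matches.
Reversing Esculin (to −) → unique match: Cardiobacterium hominis.
Reversing Indole → still no organism matches.
Reversing Nitrate → still no organism matches.

Esculin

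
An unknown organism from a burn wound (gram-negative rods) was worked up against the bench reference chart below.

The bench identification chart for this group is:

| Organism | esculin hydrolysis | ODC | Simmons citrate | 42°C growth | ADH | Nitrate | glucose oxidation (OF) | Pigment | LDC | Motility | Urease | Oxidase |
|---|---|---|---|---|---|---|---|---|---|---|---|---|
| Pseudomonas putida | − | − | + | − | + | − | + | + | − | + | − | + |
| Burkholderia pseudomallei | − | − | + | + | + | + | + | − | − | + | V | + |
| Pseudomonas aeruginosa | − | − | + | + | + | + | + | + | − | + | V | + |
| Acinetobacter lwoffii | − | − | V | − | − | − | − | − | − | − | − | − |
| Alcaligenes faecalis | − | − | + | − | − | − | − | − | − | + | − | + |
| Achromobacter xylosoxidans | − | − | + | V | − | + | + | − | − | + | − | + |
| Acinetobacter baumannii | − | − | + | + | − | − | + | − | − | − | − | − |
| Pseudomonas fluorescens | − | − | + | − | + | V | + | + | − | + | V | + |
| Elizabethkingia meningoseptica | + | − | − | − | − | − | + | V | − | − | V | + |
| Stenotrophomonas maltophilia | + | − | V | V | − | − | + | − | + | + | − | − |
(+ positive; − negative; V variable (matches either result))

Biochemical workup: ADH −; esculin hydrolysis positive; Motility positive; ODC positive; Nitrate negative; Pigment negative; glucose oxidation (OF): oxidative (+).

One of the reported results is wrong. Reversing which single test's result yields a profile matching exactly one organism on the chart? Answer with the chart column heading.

As reported, no row in the chart matches all 7 reactions.
Reversing ODC (to −) → unique match: Stenotrophomonas maltophilia.
Reversing Motility → still no organism matches.
Reversing glucose oxidation (OF) → still no organism matches.
Reversing Nitrate → still no organism matches.
Reversing ADH → still no organism matches.
Reversing esculin hydrolysis → still no organism matches.
Reversing Pigment → still no organism matches.

ODC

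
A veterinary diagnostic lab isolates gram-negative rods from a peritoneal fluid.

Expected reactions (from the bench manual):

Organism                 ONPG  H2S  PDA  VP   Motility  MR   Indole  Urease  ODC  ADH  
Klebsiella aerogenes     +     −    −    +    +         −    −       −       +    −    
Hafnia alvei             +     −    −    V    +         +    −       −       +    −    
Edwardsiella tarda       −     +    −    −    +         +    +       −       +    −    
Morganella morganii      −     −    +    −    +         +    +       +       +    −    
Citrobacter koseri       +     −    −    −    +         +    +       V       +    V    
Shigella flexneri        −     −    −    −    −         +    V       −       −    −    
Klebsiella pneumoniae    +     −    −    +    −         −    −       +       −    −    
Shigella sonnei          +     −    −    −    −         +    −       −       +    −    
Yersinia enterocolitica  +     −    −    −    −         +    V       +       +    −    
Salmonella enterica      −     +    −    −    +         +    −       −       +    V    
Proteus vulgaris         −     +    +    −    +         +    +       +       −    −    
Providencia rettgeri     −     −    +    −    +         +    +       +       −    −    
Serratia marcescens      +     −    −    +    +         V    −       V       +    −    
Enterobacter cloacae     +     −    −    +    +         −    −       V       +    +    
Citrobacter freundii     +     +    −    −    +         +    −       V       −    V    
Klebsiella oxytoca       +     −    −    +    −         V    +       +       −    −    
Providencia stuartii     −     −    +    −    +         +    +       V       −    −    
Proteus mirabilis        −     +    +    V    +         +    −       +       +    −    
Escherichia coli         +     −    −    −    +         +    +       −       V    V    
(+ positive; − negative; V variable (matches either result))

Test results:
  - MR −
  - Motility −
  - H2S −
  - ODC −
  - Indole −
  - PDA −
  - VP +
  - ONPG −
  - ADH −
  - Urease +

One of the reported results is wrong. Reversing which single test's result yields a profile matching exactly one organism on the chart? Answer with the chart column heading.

ONPG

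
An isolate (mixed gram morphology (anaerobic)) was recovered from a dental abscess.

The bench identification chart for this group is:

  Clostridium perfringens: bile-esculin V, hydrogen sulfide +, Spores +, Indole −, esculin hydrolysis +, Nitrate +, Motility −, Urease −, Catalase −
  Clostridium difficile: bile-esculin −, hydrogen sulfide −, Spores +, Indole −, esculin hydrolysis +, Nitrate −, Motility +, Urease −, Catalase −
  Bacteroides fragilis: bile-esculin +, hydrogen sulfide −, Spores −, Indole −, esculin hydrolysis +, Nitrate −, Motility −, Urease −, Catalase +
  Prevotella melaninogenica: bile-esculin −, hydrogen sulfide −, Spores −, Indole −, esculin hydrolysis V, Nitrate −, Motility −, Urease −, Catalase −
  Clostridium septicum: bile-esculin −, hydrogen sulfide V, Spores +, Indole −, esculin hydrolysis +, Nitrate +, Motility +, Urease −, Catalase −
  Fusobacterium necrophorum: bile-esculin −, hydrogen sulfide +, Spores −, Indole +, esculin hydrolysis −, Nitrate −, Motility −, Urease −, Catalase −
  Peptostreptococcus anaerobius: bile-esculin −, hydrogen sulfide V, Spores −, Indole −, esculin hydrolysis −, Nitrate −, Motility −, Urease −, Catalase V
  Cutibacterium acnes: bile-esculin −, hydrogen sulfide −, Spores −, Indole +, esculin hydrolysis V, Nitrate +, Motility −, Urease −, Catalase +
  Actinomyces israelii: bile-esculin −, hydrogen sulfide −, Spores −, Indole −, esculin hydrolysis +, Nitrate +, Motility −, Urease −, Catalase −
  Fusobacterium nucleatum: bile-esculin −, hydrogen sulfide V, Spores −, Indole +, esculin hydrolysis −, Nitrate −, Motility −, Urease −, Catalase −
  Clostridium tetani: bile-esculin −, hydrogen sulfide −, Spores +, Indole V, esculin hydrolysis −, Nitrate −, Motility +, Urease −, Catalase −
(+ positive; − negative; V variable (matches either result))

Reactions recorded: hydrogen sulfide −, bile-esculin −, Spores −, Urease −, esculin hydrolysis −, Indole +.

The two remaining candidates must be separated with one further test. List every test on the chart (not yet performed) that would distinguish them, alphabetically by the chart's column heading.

Urease −: all 11 remaining candidates are consistent.
Indole +: excludes 7 organisms — 4 left.
Spores −: excludes Clostridium tetani — 3 left.
bile-esculin −: all 3 remaining candidates are consistent.
esculin hydrolysis −: all 3 remaining candidates are consistent.
hydrogen sulfide −: excludes Fusobacterium necrophorum — 2 left.
Two candidates remain: Cutibacterium acnes and Fusobacterium nucleatum.
  Nitrate: Cutibacterium acnes +, Fusobacterium nucleatum − — discriminates.
  Motility: − vs − — same for both, does not separate.
  Catalase: Cutibacterium acnes +, Fusobacterium nucleatum − — discriminates.

Catalase, Nitrate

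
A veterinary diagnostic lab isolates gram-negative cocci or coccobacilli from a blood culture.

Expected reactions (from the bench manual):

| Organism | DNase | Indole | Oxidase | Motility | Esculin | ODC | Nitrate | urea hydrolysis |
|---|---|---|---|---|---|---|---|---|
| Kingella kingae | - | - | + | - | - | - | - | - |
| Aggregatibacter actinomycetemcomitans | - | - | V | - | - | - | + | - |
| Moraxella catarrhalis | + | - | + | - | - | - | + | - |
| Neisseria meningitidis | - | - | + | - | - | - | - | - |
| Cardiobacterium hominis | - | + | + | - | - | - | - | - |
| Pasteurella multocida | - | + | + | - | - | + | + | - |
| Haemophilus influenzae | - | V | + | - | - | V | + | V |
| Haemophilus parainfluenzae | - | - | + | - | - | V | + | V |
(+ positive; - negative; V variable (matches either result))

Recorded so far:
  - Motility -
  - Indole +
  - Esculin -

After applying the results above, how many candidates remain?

3

Motility -: all 8 remaining candidates are consistent.
Indole +: excludes 5 organisms — 3 left.
Esculin -: all 3 remaining candidates are consistent.
Still consistent: Cardiobacterium hominis, Haemophilus influenzae, Pasteurella multocida.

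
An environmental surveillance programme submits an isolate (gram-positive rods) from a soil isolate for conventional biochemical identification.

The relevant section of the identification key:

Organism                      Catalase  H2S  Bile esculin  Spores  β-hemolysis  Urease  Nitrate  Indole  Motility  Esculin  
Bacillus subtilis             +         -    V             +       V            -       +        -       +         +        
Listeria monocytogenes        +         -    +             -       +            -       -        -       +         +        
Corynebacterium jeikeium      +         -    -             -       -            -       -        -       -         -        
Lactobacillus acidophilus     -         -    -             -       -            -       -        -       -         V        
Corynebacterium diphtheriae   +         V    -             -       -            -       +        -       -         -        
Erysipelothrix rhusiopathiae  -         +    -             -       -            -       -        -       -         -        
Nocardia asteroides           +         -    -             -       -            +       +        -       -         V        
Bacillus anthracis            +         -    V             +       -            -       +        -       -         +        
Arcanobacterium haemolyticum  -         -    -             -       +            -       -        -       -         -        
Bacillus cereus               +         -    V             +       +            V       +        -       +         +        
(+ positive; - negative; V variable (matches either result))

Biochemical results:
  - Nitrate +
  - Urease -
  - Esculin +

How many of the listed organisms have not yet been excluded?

3

Esculin +: excludes Corynebacterium jeikeium, Corynebacterium diphtheriae, Erysipelothrix rhusiopathiae, Arcanobacterium haemolyticum — 6 left.
Urease -: excludes Nocardia asteroides — 5 left.
Nitrate +: excludes Listeria monocytogenes, Lactobacillus acidophilus — 3 left.
Still consistent: Bacillus anthracis, Bacillus cereus, Bacillus subtilis.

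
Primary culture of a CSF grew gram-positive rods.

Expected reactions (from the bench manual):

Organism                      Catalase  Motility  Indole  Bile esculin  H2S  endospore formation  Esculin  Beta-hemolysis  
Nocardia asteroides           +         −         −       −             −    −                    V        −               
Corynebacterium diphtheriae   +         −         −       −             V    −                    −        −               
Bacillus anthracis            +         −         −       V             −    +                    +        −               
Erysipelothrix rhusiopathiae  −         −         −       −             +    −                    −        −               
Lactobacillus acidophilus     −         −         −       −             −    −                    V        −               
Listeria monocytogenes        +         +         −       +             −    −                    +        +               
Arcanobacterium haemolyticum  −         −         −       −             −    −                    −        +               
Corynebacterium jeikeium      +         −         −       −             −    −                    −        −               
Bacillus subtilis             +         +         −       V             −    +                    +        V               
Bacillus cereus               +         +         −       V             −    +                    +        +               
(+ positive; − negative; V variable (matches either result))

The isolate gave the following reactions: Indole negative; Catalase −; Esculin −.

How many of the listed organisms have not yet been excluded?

3

Esculin −: excludes Bacillus anthracis, Listeria monocytogenes, Bacillus subtilis, Bacillus cereus — 6 left.
Indole −: all 6 remaining candidates are consistent.
Catalase −: excludes Nocardia asteroides, Corynebacterium diphtheriae, Corynebacterium jeikeium — 3 left.
Still consistent: Arcanobacterium haemolyticum, Erysipelothrix rhusiopathiae, Lactobacillus acidophilus.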